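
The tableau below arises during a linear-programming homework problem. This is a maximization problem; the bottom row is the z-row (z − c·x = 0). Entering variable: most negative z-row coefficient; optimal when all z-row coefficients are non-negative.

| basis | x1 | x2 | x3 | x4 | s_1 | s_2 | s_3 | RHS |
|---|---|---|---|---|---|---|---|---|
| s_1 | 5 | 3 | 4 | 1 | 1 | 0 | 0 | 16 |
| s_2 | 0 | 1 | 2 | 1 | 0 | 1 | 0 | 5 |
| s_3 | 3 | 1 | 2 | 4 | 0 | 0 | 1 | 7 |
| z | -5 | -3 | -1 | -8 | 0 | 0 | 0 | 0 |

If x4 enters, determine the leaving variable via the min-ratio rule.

s_3

Column x4 entries and ratios — s_1: 16/1 = 16; s_2: 5/1 = 5; s_3: 7/4 = 7/4.
Smallest ratio is 7/4 in the row of s_3, so s_3 leaves.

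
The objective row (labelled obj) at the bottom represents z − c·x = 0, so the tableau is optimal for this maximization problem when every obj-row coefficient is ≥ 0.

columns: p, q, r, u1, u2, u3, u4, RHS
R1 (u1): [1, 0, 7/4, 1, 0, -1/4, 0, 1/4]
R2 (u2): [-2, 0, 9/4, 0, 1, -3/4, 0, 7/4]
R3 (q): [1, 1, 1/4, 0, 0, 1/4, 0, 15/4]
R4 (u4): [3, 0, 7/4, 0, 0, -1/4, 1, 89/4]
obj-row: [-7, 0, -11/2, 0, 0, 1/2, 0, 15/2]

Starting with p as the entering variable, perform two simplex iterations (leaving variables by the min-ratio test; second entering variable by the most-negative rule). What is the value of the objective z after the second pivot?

18

Ratio test on column p — row 1: (1/4)/1 = 1/4; row 2: entry -2 ≤ 0; row 3: (15/4)/1 = 15/4; row 4: (89/4)/3 = 89/12. Minimum is 1/4 at row 1 (u1 leaves); pivot element 1.
Pivot on row 1; the obj-row RHS becomes 15/2 − (-7)·(1/4) = 37/4.
Next entering variable (most negative obj-row entry -5/4): u3.
Ratio test on column u3 — row 1: entry -1/4 ≤ 0; row 2: entry -5/4 ≤ 0; row 3: (7/2)/(1/2) = 7; row 4: (43/2)/(1/2) = 43. Minimum is 7 at row 3 (q leaves); pivot element 1/2.
After the second pivot the obj-row RHS is 37/4 − (-5/4)·7 = 18.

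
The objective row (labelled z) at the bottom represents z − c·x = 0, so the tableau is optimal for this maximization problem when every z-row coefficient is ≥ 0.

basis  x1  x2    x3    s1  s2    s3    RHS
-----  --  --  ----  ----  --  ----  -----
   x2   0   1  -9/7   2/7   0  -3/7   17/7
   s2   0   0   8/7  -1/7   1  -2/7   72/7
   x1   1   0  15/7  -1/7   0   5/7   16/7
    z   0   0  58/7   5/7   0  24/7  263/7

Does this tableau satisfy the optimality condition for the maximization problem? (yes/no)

yes

Every z-row coefficient is ≥ 0, so the tableau is optimal.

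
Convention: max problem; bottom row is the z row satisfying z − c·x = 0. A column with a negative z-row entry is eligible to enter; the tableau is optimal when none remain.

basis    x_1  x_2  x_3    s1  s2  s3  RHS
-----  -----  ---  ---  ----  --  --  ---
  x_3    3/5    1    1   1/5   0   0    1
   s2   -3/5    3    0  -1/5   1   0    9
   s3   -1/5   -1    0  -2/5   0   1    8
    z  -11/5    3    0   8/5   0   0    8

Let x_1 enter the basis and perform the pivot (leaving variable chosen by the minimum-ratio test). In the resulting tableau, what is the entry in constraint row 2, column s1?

Ratio test on column x_1 — row 1: 1/(3/5) = 5/3; row 2: entry -3/5 ≤ 0; row 3: entry -1/5 ≤ 0. Minimum is 5/3 at row 1 (x_3 leaves); pivot element 3/5.
Divide row 1 by 3/5; eliminate column x_1 from the other rows.
Row 2 update in column s1: -1/5 − (-3/5)·(1/3) = 0.

0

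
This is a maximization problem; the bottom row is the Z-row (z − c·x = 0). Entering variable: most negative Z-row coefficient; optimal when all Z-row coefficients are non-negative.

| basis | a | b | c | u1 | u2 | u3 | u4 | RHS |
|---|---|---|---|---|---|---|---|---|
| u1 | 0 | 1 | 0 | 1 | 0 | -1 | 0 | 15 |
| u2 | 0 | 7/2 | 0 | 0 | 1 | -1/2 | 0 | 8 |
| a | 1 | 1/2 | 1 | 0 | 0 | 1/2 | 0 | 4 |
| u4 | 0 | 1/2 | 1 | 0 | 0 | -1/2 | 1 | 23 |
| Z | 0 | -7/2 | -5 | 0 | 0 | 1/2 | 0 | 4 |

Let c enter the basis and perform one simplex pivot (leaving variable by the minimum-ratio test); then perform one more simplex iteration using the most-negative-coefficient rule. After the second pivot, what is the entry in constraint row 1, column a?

0

Ratio test on column c — row 1: entry 0 ≤ 0; row 2: entry 0 ≤ 0; row 3: 4/1 = 4; row 4: 23/1 = 23. Minimum is 4 at row 3 (a leaves); pivot element 1.
Divide row 3 by 1; eliminate column c from the other rows.
Second iteration: most negative Z-row entry is -1 in column b, so b enters.
Ratio test on column b — row 1: 15/1 = 15; row 2: 8/(7/2) = 16/7; row 3: 4/(1/2) = 8; row 4: entry 0 ≤ 0. Minimum is 16/7 at row 2 (u2 leaves); pivot element 7/2.
Divide row 2 by 7/2; eliminate column b from the other rows.
After both pivots, the entry at constraint row 1, column a is 0.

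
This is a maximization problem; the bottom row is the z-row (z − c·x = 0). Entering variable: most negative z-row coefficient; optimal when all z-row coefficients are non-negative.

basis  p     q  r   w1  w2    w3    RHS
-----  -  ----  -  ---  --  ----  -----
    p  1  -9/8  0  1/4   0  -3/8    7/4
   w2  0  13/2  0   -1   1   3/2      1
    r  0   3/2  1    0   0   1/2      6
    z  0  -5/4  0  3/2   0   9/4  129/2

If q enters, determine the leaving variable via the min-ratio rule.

Column q entries and ratios — p: -9/8 ≤ 0, skip; w2: 1/(13/2) = 2/13; r: 6/(3/2) = 4.
Smallest ratio is 2/13 in the row of w2, so w2 leaves.

w2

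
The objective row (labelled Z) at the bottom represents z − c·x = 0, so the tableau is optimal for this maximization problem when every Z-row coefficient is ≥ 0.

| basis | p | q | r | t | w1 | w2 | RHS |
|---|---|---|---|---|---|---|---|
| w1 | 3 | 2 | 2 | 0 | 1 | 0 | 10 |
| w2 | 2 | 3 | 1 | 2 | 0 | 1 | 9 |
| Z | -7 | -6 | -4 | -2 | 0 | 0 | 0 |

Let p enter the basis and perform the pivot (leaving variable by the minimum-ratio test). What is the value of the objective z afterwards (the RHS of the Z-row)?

Ratio test on column p — row 1: 10/3 = 10/3; row 2: 9/2 = 9/2. Minimum is 10/3 at row 1 (w1 leaves); pivot element 3.
Pivot on row 1; the Z-row RHS becomes 0 − (-7)·(10/3) = 70/3.

70/3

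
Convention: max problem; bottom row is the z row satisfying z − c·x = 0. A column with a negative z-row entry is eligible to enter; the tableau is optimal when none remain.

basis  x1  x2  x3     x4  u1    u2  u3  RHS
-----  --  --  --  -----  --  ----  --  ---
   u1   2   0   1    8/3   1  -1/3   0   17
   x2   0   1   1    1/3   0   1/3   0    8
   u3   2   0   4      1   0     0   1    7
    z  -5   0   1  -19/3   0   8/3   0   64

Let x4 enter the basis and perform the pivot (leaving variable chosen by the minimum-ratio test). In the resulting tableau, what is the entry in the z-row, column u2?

15/8

Ratio test on column x4 — row 1: 17/(8/3) = 51/8; row 2: 8/(1/3) = 24; row 3: 7/1 = 7. Minimum is 51/8 at row 1 (u1 leaves); pivot element 8/3.
Divide row 1 by 8/3; eliminate column x4 from the other rows.
z-row update in column u2: 8/3 − (-19/3)·(-1/8) = 15/8.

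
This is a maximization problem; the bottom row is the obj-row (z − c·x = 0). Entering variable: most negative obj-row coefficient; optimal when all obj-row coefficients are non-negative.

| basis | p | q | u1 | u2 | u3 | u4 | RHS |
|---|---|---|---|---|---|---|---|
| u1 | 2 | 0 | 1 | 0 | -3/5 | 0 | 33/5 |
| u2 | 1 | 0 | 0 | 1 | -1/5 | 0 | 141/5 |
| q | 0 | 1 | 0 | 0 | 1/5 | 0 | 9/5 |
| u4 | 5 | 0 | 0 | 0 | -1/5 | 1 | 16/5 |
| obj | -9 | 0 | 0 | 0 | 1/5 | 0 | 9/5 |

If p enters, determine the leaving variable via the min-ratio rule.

u4

Column p entries and ratios — u1: (33/5)/2 = 33/10; u2: (141/5)/1 = 141/5; q: 0 ≤ 0, skip; u4: (16/5)/5 = 16/25.
Smallest ratio is 16/25 in the row of u4, so u4 leaves.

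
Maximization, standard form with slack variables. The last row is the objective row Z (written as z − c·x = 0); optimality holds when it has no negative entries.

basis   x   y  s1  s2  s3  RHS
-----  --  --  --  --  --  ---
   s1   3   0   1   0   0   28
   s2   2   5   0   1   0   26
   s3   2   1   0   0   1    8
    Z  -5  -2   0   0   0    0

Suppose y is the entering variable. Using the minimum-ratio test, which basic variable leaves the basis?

Column y entries and ratios — s1: 0 ≤ 0, skip; s2: 26/5 = 26/5; s3: 8/1 = 8.
Smallest ratio is 26/5 in the row of s2, so s2 leaves.

s2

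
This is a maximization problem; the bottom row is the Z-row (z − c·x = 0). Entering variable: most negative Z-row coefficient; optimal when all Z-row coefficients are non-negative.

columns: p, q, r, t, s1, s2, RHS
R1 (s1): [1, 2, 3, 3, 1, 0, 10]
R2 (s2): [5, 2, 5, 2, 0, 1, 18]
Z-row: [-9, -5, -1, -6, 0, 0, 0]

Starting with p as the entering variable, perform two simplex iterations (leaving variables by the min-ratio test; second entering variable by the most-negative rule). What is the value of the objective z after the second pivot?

498/13

Ratio test on column p — row 1: 10/1 = 10; row 2: 18/5 = 18/5. Minimum is 18/5 at row 2 (s2 leaves); pivot element 5.
Pivot on row 2; the Z-row RHS becomes 0 − (-9)·(18/5) = 162/5.
Next entering variable (most negative Z-row entry -12/5): t.
Ratio test on column t — row 1: (32/5)/(13/5) = 32/13; row 2: (18/5)/(2/5) = 9. Minimum is 32/13 at row 1 (s1 leaves); pivot element 13/5.
After the second pivot the Z-row RHS is 162/5 − (-12/5)·(32/13) = 498/13.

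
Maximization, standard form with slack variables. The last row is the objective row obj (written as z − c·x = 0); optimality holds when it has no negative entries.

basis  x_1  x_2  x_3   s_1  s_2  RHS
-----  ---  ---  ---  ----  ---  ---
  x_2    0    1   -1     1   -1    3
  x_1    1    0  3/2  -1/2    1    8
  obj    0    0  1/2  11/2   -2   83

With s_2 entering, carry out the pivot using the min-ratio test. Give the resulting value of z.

Ratio test on column s_2 — row 1: entry -1 ≤ 0; row 2: 8/1 = 8. Minimum is 8 at row 2 (x_1 leaves); pivot element 1.
Pivot on row 2; the obj-row RHS becomes 83 − (-2)·8 = 99.

99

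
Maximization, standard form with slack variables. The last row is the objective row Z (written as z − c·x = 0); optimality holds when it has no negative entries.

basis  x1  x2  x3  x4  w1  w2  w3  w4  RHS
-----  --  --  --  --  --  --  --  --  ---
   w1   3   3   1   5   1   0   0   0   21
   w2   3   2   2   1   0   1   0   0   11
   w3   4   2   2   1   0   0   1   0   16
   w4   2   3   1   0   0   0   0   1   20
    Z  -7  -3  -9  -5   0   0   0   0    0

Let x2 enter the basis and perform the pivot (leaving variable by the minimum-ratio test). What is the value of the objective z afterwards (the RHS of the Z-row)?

Ratio test on column x2 — row 1: 21/3 = 7; row 2: 11/2 = 11/2; row 3: 16/2 = 8; row 4: 20/3 = 20/3. Minimum is 11/2 at row 2 (w2 leaves); pivot element 2.
Pivot on row 2; the Z-row RHS becomes 0 − (-3)·(11/2) = 33/2.

33/2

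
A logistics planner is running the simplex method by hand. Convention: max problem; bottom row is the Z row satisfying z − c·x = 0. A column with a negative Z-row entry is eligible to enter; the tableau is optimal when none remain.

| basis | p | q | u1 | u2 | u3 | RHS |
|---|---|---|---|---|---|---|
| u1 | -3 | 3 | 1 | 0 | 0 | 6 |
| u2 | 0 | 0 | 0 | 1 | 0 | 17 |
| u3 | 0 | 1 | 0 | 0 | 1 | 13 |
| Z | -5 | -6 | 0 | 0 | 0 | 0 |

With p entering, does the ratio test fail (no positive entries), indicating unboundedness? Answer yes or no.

Every constraint-row entry in column p is ≤ 0, so increasing p is unbounded.

yes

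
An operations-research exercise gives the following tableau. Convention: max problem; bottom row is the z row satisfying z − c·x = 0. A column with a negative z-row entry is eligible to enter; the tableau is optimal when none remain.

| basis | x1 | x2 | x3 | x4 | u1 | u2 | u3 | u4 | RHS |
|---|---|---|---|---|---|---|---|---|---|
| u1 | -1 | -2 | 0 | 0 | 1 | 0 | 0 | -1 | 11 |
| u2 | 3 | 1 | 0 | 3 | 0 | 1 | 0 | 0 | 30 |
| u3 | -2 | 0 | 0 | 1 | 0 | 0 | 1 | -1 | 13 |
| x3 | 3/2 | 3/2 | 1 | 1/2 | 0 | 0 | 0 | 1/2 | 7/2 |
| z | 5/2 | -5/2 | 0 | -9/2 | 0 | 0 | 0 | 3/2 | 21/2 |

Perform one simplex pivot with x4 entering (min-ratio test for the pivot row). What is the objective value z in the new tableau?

Ratio test on column x4 — row 1: entry 0 ≤ 0; row 2: 30/3 = 10; row 3: 13/1 = 13; row 4: (7/2)/(1/2) = 7. Minimum is 7 at row 4 (x3 leaves); pivot element 1/2.
Pivot on row 4; the z-row RHS becomes 21/2 − (-9/2)·7 = 42.

42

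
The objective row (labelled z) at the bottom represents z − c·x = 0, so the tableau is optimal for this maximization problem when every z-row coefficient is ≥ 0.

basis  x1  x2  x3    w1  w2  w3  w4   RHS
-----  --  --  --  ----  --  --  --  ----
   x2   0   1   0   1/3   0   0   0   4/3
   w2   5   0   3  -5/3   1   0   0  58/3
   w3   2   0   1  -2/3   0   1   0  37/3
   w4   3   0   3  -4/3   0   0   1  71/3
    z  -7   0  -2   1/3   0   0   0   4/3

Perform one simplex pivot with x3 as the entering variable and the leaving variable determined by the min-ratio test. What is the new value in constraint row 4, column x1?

-2

Ratio test on column x3 — row 1: entry 0 ≤ 0; row 2: (58/3)/3 = 58/9; row 3: (37/3)/1 = 37/3; row 4: (71/3)/3 = 71/9. Minimum is 58/9 at row 2 (w2 leaves); pivot element 3.
Divide row 2 by 3; eliminate column x3 from the other rows.
Row 4 update in column x1: 3 − 3·(5/3) = -2.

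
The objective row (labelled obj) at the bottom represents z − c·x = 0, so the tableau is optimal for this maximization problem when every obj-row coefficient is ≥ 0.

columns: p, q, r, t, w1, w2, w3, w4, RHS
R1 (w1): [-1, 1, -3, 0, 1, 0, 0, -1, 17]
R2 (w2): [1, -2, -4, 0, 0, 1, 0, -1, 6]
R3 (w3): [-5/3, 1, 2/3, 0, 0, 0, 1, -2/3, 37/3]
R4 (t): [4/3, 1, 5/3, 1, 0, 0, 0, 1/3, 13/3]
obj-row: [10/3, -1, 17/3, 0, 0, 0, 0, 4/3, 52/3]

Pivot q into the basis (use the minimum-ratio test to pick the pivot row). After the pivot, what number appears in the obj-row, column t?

1

Ratio test on column q — row 1: 17/1 = 17; row 2: entry -2 ≤ 0; row 3: (37/3)/1 = 37/3; row 4: (13/3)/1 = 13/3. Minimum is 13/3 at row 4 (t leaves); pivot element 1.
Divide row 4 by 1; eliminate column q from the other rows.
obj-row update in column t: 0 − (-1)·1 = 1.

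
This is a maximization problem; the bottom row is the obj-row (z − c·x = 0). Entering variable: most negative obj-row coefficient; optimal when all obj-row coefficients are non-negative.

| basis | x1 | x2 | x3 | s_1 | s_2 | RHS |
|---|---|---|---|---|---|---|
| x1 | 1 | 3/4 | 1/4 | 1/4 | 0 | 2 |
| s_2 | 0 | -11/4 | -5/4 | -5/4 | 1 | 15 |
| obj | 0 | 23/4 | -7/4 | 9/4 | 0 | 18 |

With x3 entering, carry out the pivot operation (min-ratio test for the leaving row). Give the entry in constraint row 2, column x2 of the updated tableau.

Ratio test on column x3 — row 1: 2/(1/4) = 8; row 2: entry -5/4 ≤ 0. Minimum is 8 at row 1 (x1 leaves); pivot element 1/4.
Divide row 1 by 1/4; eliminate column x3 from the other rows.
Row 2 update in column x2: -11/4 − (-5/4)·3 = 1.

1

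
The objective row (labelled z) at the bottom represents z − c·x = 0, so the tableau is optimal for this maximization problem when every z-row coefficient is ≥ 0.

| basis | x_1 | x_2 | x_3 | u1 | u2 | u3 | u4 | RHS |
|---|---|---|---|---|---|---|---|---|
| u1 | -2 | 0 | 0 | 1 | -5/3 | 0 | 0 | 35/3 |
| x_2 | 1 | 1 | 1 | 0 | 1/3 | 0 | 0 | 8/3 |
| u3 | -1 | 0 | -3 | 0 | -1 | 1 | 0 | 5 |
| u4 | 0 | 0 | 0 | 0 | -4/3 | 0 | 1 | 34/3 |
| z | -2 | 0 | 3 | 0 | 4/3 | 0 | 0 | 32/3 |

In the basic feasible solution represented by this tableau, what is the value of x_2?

8/3

x_2 is basic (row 2); its value is the RHS of that row, 8/3.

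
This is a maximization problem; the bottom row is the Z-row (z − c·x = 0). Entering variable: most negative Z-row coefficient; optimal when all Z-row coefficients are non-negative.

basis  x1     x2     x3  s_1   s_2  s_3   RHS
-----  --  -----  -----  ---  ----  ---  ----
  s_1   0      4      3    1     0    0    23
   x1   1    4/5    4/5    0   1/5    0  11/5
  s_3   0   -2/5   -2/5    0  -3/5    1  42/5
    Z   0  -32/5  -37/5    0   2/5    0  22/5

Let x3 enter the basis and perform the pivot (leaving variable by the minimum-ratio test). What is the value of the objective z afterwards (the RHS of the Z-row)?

99/4

Ratio test on column x3 — row 1: 23/3 = 23/3; row 2: (11/5)/(4/5) = 11/4; row 3: entry -2/5 ≤ 0. Minimum is 11/4 at row 2 (x1 leaves); pivot element 4/5.
Pivot on row 2; the Z-row RHS becomes 22/5 − (-37/5)·(11/4) = 99/4.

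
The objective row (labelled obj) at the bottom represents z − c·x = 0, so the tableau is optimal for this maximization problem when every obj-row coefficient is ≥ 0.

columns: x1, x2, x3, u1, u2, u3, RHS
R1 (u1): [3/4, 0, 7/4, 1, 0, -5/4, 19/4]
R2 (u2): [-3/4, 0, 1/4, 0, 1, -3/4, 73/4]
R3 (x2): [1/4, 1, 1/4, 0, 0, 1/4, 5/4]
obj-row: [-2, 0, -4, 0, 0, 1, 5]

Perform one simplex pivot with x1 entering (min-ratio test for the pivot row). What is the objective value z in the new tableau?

15

Ratio test on column x1 — row 1: (19/4)/(3/4) = 19/3; row 2: entry -3/4 ≤ 0; row 3: (5/4)/(1/4) = 5. Minimum is 5 at row 3 (x2 leaves); pivot element 1/4.
Pivot on row 3; the obj-row RHS becomes 5 − (-2)·5 = 15.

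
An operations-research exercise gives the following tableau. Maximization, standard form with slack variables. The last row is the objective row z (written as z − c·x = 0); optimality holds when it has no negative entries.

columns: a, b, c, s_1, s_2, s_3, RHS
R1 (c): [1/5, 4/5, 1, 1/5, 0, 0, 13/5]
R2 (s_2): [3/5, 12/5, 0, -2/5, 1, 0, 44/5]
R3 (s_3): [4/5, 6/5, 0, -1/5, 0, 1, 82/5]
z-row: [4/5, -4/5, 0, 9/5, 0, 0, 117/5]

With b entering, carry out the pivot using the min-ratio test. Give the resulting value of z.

26

Ratio test on column b — row 1: (13/5)/(4/5) = 13/4; row 2: (44/5)/(12/5) = 11/3; row 3: (82/5)/(6/5) = 41/3. Minimum is 13/4 at row 1 (c leaves); pivot element 4/5.
Pivot on row 1; the z-row RHS becomes 117/5 − (-4/5)·(13/4) = 26.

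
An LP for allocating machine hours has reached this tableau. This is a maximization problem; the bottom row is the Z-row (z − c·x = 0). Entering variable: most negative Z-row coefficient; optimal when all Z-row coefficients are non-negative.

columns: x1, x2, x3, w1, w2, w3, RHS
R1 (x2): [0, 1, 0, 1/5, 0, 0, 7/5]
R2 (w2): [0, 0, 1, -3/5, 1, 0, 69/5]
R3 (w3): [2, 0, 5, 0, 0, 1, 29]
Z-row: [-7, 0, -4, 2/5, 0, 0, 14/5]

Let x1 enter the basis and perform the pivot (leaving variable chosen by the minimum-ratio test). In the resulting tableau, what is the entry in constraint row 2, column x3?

Ratio test on column x1 — row 1: entry 0 ≤ 0; row 2: entry 0 ≤ 0; row 3: 29/2 = 29/2. Minimum is 29/2 at row 3 (w3 leaves); pivot element 2.
Divide row 3 by 2; eliminate column x1 from the other rows.
Row 2 update in column x3: 1 − 0·(5/2) = 1.

1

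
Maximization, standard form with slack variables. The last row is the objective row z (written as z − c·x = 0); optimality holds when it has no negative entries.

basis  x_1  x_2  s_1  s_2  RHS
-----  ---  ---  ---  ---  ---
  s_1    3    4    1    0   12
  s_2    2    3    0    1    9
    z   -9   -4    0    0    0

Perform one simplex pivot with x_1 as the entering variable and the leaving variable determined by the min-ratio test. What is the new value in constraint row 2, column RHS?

1

Ratio test on column x_1 — row 1: 12/3 = 4; row 2: 9/2 = 9/2. Minimum is 4 at row 1 (s_1 leaves); pivot element 3.
Divide row 1 by 3; eliminate column x_1 from the other rows.
Row 2 update in column RHS: 9 − 2·4 = 1.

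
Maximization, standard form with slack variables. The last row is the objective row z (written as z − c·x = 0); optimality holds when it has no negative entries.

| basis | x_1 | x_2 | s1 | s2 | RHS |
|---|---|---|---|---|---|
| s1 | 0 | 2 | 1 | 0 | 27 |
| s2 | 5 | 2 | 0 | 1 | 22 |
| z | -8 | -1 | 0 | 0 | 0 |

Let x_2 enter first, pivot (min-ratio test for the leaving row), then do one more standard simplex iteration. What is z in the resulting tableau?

176/5

Ratio test on column x_2 — row 1: 27/2 = 27/2; row 2: 22/2 = 11. Minimum is 11 at row 2 (s2 leaves); pivot element 2.
Pivot on row 2; the z-row RHS becomes 0 − (-1)·11 = 11.
Next entering variable (most negative z-row entry -11/2): x_1.
Ratio test on column x_1 — row 1: entry -5 ≤ 0; row 2: 11/(5/2) = 22/5. Minimum is 22/5 at row 2 (x_2 leaves); pivot element 5/2.
After the second pivot the z-row RHS is 11 − (-11/2)·(22/5) = 176/5.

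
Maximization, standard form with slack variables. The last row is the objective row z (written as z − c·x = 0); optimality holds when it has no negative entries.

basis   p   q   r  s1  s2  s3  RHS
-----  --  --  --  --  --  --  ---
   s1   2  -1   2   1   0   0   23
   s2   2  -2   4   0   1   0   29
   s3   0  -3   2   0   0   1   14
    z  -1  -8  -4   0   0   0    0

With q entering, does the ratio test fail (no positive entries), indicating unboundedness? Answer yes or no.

Every constraint-row entry in column q is ≤ 0, so increasing q is unbounded.

yes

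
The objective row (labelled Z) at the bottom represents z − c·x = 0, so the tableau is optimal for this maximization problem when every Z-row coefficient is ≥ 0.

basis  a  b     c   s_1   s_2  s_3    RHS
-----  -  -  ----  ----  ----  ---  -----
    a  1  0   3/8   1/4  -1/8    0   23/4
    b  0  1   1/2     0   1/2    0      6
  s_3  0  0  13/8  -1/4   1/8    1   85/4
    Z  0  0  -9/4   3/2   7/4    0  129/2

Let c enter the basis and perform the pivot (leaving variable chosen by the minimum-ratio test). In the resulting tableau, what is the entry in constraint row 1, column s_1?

Ratio test on column c — row 1: (23/4)/(3/8) = 46/3; row 2: 6/(1/2) = 12; row 3: (85/4)/(13/8) = 170/13. Minimum is 12 at row 2 (b leaves); pivot element 1/2.
Divide row 2 by 1/2; eliminate column c from the other rows.
Row 1 update in column s_1: 1/4 − (3/8)·0 = 1/4.

1/4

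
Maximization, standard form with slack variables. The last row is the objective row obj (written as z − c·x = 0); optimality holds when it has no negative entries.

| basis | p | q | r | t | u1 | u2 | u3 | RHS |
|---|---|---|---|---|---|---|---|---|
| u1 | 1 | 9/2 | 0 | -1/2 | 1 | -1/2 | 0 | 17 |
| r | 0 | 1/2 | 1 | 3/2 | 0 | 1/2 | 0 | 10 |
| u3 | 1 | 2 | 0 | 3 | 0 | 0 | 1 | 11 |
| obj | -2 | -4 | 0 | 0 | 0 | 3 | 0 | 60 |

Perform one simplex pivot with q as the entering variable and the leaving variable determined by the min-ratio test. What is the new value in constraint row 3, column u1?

-4/9

Ratio test on column q — row 1: 17/(9/2) = 34/9; row 2: 10/(1/2) = 20; row 3: 11/2 = 11/2. Minimum is 34/9 at row 1 (u1 leaves); pivot element 9/2.
Divide row 1 by 9/2; eliminate column q from the other rows.
Row 3 update in column u1: 0 − 2·(2/9) = -4/9.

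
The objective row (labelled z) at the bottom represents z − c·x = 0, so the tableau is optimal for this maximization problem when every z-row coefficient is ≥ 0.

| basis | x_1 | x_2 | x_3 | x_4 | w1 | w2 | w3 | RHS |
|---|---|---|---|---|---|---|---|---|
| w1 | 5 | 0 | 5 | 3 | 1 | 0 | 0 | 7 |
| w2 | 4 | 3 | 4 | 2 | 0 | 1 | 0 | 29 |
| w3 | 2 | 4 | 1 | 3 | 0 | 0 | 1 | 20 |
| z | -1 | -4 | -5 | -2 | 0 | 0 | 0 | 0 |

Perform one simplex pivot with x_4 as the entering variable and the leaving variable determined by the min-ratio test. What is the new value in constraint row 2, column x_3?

2/3

Ratio test on column x_4 — row 1: 7/3 = 7/3; row 2: 29/2 = 29/2; row 3: 20/3 = 20/3. Minimum is 7/3 at row 1 (w1 leaves); pivot element 3.
Divide row 1 by 3; eliminate column x_4 from the other rows.
Row 2 update in column x_3: 4 − 2·(5/3) = 2/3.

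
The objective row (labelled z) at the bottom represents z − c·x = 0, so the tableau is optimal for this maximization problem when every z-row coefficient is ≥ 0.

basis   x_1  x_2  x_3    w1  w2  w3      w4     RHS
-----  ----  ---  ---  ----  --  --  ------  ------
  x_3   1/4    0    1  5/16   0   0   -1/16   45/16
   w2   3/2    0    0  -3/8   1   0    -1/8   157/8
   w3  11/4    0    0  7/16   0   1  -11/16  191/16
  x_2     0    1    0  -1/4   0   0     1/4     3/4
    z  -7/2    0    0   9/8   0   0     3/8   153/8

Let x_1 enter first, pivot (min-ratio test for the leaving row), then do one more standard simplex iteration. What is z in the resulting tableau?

Ratio test on column x_1 — row 1: (45/16)/(1/4) = 45/4; row 2: (157/8)/(3/2) = 157/12; row 3: (191/16)/(11/4) = 191/44; row 4: entry 0 ≤ 0. Minimum is 191/44 at row 3 (w3 leaves); pivot element 11/4.
Pivot on row 3; the z-row RHS becomes 153/8 − (-7/2)·(191/44) = 755/22.
Next entering variable (most negative z-row entry -1/2): w4.
Ratio test on column w4 — row 1: entry 0 ≤ 0; row 2: (577/44)/(1/4) = 577/11; row 3: entry -1/4 ≤ 0; row 4: (3/4)/(1/4) = 3. Minimum is 3 at row 4 (x_2 leaves); pivot element 1/4.
After the second pivot the z-row RHS is 755/22 − (-1/2)·3 = 394/11.

394/11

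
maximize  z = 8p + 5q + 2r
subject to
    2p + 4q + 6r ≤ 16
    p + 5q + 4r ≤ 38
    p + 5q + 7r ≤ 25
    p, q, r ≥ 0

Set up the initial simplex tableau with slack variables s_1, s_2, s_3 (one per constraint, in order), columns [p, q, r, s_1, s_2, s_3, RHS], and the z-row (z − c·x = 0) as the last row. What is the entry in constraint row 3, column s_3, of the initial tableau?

Slack s_3 belongs to constraint 3; its column is the unit vector e_3, so the entry in row 3 is 1.

1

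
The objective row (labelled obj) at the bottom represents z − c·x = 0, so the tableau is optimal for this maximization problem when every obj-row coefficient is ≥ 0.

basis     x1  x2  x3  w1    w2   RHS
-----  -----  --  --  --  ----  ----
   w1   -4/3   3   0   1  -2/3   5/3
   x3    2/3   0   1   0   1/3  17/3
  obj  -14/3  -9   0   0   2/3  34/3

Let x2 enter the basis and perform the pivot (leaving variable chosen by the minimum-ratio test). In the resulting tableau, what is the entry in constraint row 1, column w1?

1/3

Ratio test on column x2 — row 1: (5/3)/3 = 5/9; row 2: entry 0 ≤ 0. Minimum is 5/9 at row 1 (w1 leaves); pivot element 3.
Divide row 1 by 3; eliminate column x2 from the other rows.
In the new row 1, the w1 entry is the old entry divided by the pivot: 1/3 = 1/3.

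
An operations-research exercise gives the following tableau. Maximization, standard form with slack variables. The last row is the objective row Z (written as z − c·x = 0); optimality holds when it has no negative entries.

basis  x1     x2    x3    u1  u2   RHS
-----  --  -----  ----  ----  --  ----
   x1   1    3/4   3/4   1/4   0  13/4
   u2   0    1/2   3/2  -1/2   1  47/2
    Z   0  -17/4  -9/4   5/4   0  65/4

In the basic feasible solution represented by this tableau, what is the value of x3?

x3 is not in the basis, so in the current basic feasible solution x3 = 0.

0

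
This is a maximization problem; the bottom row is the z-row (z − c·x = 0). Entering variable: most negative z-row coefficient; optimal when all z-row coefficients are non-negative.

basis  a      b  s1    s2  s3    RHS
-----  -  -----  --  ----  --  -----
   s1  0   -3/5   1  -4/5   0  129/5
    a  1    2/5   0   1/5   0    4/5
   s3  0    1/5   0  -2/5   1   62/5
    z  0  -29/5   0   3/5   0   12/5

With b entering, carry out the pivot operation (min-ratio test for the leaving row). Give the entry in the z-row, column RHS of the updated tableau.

14

Ratio test on column b — row 1: entry -3/5 ≤ 0; row 2: (4/5)/(2/5) = 2; row 3: (62/5)/(1/5) = 62. Minimum is 2 at row 2 (a leaves); pivot element 2/5.
Divide row 2 by 2/5; eliminate column b from the other rows.
z-row update in column RHS: 12/5 − (-29/5)·2 = 14.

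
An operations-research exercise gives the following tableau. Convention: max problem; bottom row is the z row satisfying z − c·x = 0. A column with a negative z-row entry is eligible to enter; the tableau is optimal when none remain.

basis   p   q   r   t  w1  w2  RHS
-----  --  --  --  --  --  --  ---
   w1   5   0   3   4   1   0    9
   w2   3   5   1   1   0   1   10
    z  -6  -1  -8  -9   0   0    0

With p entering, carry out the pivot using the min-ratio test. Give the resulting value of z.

54/5

Ratio test on column p — row 1: 9/5 = 9/5; row 2: 10/3 = 10/3. Minimum is 9/5 at row 1 (w1 leaves); pivot element 5.
Pivot on row 1; the z-row RHS becomes 0 − (-6)·(9/5) = 54/5.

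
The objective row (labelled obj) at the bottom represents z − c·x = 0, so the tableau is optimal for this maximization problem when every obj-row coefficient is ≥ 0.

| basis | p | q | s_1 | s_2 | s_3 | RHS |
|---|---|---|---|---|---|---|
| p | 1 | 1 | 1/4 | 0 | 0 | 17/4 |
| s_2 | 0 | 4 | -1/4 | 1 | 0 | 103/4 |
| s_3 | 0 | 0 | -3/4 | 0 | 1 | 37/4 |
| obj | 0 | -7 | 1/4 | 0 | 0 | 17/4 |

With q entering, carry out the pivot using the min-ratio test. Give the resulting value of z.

34

Ratio test on column q — row 1: (17/4)/1 = 17/4; row 2: (103/4)/4 = 103/16; row 3: entry 0 ≤ 0. Minimum is 17/4 at row 1 (p leaves); pivot element 1.
Pivot on row 1; the obj-row RHS becomes 17/4 − (-7)·(17/4) = 34.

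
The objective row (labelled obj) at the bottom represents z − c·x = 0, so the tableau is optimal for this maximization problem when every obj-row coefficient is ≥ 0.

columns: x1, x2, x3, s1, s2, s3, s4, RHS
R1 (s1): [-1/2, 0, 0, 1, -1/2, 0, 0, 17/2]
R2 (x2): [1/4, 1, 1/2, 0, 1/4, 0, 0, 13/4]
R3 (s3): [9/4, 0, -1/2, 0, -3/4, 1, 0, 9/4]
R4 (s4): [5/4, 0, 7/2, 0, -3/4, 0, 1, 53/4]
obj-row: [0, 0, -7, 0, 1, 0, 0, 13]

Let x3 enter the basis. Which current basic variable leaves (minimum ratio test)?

s4

Column x3 entries and ratios — s1: 0 ≤ 0, skip; x2: (13/4)/(1/2) = 13/2; s3: -1/2 ≤ 0, skip; s4: (53/4)/(7/2) = 53/14.
Smallest ratio is 53/14 in the row of s4, so s4 leaves.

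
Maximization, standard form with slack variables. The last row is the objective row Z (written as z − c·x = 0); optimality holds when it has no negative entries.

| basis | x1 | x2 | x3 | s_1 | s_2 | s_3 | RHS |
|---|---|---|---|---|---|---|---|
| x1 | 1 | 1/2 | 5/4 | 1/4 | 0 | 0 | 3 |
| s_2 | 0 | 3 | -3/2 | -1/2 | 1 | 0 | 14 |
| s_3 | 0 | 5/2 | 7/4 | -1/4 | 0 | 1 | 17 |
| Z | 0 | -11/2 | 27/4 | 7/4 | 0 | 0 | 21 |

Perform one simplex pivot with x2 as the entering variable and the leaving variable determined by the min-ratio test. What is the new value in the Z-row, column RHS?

Ratio test on column x2 — row 1: 3/(1/2) = 6; row 2: 14/3 = 14/3; row 3: 17/(5/2) = 34/5. Minimum is 14/3 at row 2 (s_2 leaves); pivot element 3.
Divide row 2 by 3; eliminate column x2 from the other rows.
Z-row update in column RHS: 21 − (-11/2)·(14/3) = 140/3.

140/3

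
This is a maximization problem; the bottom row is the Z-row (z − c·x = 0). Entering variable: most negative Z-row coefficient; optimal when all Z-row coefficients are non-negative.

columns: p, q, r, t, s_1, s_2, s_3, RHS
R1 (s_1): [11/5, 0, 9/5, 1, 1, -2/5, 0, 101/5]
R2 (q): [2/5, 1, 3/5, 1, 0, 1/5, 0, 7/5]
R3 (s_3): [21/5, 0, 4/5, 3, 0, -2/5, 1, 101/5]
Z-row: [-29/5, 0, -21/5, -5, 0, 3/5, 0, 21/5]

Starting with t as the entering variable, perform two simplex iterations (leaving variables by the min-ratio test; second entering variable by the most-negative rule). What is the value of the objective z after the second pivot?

Ratio test on column t — row 1: (101/5)/1 = 101/5; row 2: (7/5)/1 = 7/5; row 3: (101/5)/3 = 101/15. Minimum is 7/5 at row 2 (q leaves); pivot element 1.
Pivot on row 2; the Z-row RHS becomes 21/5 − (-5)·(7/5) = 56/5.
Next entering variable (most negative Z-row entry -19/5): p.
Ratio test on column p — row 1: (94/5)/(9/5) = 94/9; row 2: (7/5)/(2/5) = 7/2; row 3: 16/3 = 16/3. Minimum is 7/2 at row 2 (t leaves); pivot element 2/5.
After the second pivot the Z-row RHS is 56/5 − (-19/5)·(7/2) = 49/2.

49/2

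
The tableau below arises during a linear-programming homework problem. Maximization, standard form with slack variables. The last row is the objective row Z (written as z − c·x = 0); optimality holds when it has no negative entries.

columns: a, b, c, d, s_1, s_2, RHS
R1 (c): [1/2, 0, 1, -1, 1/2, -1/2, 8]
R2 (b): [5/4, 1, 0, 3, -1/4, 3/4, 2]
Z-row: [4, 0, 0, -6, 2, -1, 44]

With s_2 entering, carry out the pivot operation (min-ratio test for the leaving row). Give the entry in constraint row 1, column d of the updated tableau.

Ratio test on column s_2 — row 1: entry -1/2 ≤ 0; row 2: 2/(3/4) = 8/3. Minimum is 8/3 at row 2 (b leaves); pivot element 3/4.
Divide row 2 by 3/4; eliminate column s_2 from the other rows.
Row 1 update in column d: -1 − (-1/2)·4 = 1.

1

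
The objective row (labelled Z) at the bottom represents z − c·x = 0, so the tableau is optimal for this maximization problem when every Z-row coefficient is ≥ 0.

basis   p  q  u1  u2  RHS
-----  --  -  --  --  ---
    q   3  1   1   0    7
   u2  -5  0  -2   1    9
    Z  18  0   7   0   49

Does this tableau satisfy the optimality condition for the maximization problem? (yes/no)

Every Z-row coefficient is ≥ 0, so the tableau is optimal.

yes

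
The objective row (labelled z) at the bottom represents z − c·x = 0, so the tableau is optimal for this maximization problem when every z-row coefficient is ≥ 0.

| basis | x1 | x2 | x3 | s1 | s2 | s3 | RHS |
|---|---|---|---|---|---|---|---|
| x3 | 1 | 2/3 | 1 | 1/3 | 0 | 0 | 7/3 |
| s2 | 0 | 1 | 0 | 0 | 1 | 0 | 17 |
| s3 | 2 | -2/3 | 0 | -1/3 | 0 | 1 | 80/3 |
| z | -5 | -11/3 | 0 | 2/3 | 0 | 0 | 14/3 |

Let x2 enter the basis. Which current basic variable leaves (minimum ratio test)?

Column x2 entries and ratios — x3: (7/3)/(2/3) = 7/2; s2: 17/1 = 17; s3: -2/3 ≤ 0, skip.
Smallest ratio is 7/2 in the row of x3, so x3 leaves.

x3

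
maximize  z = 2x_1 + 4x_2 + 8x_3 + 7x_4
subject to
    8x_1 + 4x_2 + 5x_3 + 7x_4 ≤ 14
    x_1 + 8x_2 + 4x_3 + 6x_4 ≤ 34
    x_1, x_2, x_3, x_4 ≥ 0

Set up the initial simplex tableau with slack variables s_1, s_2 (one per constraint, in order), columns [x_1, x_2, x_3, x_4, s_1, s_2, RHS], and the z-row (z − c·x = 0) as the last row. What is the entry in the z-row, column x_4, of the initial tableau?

-7

The z-row carries the negated objective coefficients: the x_4 entry is -7.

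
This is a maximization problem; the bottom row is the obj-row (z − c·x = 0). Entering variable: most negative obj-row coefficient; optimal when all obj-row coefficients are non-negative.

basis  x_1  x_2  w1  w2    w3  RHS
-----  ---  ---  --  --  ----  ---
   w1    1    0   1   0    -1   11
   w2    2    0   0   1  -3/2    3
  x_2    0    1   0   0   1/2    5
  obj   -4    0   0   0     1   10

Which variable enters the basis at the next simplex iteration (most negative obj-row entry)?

x_1

Negative obj-row entries: x_1: -4.
The most negative is -4 in column x_1, so x_1 enters.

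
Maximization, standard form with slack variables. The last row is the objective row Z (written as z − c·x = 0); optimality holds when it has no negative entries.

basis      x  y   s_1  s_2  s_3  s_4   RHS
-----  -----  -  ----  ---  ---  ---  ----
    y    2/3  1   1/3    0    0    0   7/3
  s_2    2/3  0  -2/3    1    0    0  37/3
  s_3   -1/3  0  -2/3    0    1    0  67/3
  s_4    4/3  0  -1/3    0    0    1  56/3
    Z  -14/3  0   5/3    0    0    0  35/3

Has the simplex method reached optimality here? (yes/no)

The Z-row has a negative entry -14/3 in column x, so it is not optimal.

no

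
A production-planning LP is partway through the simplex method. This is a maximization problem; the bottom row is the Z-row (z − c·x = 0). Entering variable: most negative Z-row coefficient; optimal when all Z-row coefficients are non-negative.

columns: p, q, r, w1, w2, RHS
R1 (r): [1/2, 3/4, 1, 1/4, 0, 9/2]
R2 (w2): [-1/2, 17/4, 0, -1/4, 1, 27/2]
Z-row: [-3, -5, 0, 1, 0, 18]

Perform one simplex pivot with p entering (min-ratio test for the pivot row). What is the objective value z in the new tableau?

Ratio test on column p — row 1: (9/2)/(1/2) = 9; row 2: entry -1/2 ≤ 0. Minimum is 9 at row 1 (r leaves); pivot element 1/2.
Pivot on row 1; the Z-row RHS becomes 18 − (-3)·9 = 45.

45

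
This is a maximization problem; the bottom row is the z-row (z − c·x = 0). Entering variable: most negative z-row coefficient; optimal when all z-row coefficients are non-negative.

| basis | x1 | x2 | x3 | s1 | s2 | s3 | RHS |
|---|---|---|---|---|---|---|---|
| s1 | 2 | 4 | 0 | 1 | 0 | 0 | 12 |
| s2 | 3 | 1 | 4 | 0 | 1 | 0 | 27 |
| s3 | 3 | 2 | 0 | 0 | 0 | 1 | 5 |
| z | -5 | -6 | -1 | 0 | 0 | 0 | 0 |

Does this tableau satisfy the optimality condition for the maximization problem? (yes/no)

no

The z-row has a negative entry -6 in column x2, so it is not optimal.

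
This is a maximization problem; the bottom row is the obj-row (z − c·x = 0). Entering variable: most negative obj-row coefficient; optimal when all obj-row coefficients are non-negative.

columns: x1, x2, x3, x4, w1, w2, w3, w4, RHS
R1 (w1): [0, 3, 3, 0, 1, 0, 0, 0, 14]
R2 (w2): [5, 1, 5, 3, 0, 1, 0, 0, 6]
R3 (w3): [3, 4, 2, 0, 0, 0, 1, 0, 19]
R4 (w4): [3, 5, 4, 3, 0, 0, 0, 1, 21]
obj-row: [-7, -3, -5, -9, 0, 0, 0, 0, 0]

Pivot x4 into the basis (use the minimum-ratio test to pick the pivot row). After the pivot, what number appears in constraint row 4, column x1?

-2

Ratio test on column x4 — row 1: entry 0 ≤ 0; row 2: 6/3 = 2; row 3: entry 0 ≤ 0; row 4: 21/3 = 7. Minimum is 2 at row 2 (w2 leaves); pivot element 3.
Divide row 2 by 3; eliminate column x4 from the other rows.
Row 4 update in column x1: 3 − 3·(5/3) = -2.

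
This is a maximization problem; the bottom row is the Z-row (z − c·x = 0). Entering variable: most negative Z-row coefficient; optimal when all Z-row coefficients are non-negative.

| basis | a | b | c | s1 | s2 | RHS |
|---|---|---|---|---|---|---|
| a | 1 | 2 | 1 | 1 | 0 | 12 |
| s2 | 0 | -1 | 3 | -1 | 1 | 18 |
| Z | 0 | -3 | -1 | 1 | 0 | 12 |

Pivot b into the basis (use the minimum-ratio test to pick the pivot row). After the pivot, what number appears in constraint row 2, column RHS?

24

Ratio test on column b — row 1: 12/2 = 6; row 2: entry -1 ≤ 0. Minimum is 6 at row 1 (a leaves); pivot element 2.
Divide row 1 by 2; eliminate column b from the other rows.
Row 2 update in column RHS: 18 − (-1)·6 = 24.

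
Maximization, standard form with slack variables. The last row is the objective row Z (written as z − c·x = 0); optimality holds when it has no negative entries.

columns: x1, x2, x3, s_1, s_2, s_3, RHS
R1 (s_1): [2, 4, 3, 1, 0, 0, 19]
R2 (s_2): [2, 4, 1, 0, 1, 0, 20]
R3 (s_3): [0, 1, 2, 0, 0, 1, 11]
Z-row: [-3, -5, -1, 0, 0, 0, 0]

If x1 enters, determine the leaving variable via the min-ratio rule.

s_1

Column x1 entries and ratios — s_1: 19/2 = 19/2; s_2: 20/2 = 10; s_3: 0 ≤ 0, skip.
Smallest ratio is 19/2 in the row of s_1, so s_1 leaves.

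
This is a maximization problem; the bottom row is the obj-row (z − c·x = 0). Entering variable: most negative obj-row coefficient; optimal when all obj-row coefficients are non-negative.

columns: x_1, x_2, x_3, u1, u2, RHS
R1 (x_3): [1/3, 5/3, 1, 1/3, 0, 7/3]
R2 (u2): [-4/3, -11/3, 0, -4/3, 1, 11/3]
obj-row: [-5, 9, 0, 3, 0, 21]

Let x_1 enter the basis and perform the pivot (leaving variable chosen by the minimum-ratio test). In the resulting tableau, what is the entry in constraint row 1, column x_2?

Ratio test on column x_1 — row 1: (7/3)/(1/3) = 7; row 2: entry -4/3 ≤ 0. Minimum is 7 at row 1 (x_3 leaves); pivot element 1/3.
Divide row 1 by 1/3; eliminate column x_1 from the other rows.
In the new row 1, the x_2 entry is the old entry divided by the pivot: (5/3)/(1/3) = 5.

5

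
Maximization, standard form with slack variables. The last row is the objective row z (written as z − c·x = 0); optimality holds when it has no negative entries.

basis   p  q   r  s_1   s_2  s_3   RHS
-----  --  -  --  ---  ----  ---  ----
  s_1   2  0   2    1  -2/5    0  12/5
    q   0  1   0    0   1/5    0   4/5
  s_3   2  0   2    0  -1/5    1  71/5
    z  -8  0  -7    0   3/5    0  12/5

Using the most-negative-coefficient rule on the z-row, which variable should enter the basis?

p

Negative z-row entries: p: -8, r: -7.
The most negative is -8 in column p, so p enters.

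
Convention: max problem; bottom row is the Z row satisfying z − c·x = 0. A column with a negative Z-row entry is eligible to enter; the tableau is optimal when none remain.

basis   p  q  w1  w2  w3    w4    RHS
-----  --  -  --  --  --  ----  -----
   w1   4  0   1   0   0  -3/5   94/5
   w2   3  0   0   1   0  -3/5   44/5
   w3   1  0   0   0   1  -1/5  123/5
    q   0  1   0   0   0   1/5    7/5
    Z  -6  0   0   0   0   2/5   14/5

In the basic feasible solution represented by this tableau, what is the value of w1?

94/5

w1 is basic (row 1); its value is the RHS of that row, 94/5.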